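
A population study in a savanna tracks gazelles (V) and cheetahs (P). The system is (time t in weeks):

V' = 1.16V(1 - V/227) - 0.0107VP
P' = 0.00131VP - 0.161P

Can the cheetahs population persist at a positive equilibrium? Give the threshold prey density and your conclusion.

The predator equation gives dP/dt > 0 only when V > 0.161/0.00131 = 123.
Without the predator, V → K = 227. Since 227 > 123, the predator can invade and persist.

Threshold V = 123; K > 123, so yes, the predator persists.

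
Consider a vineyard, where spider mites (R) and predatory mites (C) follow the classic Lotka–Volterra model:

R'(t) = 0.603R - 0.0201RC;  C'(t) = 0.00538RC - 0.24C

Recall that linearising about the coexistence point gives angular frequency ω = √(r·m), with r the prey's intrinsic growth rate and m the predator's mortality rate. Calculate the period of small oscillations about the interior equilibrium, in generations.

Here r = 0.603 and m = 0.24, so r·m = 0.145.
ω = √0.145 = 0.38 per generation, hence T = 2π/ω ≈ 16.5 generations.

T ≈ 16.5 generations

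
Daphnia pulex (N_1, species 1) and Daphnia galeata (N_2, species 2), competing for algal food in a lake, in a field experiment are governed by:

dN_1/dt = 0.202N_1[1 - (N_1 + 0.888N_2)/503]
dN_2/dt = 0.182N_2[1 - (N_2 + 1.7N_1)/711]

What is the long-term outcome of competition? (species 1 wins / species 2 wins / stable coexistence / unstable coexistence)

unstable coexistence (outcome depends on initial conditions)

Compare the nullcline intercepts: K1/α12 = 503/0.888 = 566 < K2 = 711; K2/α21 = 711/1.7 = 418 < K1 = 503.
Since both are reversed, neither can invade when rare; the interior point is a saddle.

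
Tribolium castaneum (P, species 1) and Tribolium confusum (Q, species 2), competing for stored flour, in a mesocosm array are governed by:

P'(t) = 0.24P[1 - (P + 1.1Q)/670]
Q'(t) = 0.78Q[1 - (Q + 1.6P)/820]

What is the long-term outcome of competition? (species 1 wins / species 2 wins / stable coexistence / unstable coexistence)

unstable coexistence (outcome depends on initial conditions)

Compare the nullcline intercepts: K1/α12 = 670/1.1 = 609 < K2 = 820; K2/α21 = 820/1.6 = 512 < K1 = 670.
Since both are reversed, neither can invade when rare; the interior point is a saddle.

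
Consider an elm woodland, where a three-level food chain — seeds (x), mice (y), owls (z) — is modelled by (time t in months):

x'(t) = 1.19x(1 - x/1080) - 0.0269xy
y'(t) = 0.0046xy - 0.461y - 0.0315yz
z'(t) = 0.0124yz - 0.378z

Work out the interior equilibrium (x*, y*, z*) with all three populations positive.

From dz/dt = 0: 0.0124y* = 0.378, so y* = 30.5.
From dx/dt = 0: 1.19(1 - x*/1080) = 0.0269·30.5, giving x* = 1080·(1 - 0.689) = 336.
From dy/dt = 0: 0.0046·336 - 0.461 = 0.0315z*, so z* = 1.08/0.0315 = 34.4.

x* ≈ 336, y* ≈ 30.5, z* ≈ 34.4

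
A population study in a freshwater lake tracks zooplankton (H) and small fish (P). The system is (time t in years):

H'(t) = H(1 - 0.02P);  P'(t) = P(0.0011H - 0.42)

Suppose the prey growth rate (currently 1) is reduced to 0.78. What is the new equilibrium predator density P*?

At the interior fixed point, setting dH/dt = 0 with H > 0 fixes P* = (prey growth rate)/(HP coefficient) — independent of the other coefficients.
With the change, P* = 0.78/0.02 = 39; it falls from 50.

P* ≈ 39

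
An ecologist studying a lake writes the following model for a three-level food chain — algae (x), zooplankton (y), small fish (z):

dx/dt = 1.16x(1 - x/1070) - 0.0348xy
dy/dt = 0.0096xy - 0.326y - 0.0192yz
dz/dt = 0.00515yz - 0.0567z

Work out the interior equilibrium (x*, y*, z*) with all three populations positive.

From dz/dt = 0: 0.00515y* = 0.0567, so y* = 11.
From dx/dt = 0: 1.16(1 - x*/1070) = 0.0348·11, giving x* = 1070·(1 - 0.33) = 717.
From dy/dt = 0: 0.0096·717 - 0.326 = 0.0192z*, so z* = 6.55/0.0192 = 341.

x* ≈ 717, y* ≈ 11, z* ≈ 341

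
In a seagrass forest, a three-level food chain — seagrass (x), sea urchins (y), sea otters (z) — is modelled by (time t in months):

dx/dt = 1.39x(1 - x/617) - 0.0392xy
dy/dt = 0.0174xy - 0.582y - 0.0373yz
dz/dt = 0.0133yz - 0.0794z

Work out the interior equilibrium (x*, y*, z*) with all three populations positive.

From dz/dt = 0: 0.0133y* = 0.0794, so y* = 5.97.
From dx/dt = 0: 1.39(1 - x*/617) = 0.0392·5.97, giving x* = 617·(1 - 0.168) = 513.
From dy/dt = 0: 0.0174·513 - 0.582 = 0.0373z*, so z* = 8.35/0.0373 = 224.

x* ≈ 513, y* ≈ 5.97, z* ≈ 224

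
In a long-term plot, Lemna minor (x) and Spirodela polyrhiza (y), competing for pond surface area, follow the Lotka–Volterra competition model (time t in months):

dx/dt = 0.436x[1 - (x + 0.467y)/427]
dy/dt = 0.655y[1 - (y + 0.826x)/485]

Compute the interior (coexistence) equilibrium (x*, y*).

x* ≈ 326, y* ≈ 215

Setting both brackets to zero gives the nullclines x + 0.467y = 427 and 0.826x + y = 485.
Substituting y = 485 - 0.826x into the first: x(1 - 0.467·0.826) = 427 - 0.467·485.
So x* = 201/0.614 = 326, and then y* = 485 - 0.826·326 = 215.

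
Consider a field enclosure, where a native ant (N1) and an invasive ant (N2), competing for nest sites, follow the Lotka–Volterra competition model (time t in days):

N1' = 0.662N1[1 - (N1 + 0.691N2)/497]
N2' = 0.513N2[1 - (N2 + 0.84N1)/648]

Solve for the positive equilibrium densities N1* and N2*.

Setting both brackets to zero gives the nullclines N1 + 0.691N2 = 497 and 0.84N1 + N2 = 648.
Substituting N2 = 648 - 0.84N1 into the first: N1(1 - 0.691·0.84) = 497 - 0.691·648.
So N1* = 49.2/0.42 = 117, and then N2* = 648 - 0.84·117 = 549.

N1* ≈ 117, N2* ≈ 549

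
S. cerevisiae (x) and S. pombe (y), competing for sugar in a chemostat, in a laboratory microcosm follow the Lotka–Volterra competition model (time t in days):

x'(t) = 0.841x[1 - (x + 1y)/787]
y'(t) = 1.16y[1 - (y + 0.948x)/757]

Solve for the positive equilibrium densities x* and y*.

x* ≈ 577, y* ≈ 210

Setting both brackets to zero gives the nullclines x + 1y = 787 and 0.948x + y = 757.
Substituting y = 757 - 0.948x into the first: x(1 - 1·0.948) = 787 - 1·757.
So x* = 30/0.052 = 577, and then y* = 757 - 0.948·577 = 210.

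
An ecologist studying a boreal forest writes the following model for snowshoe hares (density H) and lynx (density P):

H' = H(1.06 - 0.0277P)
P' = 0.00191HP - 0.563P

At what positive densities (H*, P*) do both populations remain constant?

Set dP/dt = 0 with P > 0: 0.00191H - 0.563 = 0, so H* = 0.563/0.00191 = 295.
Set dH/dt = 0 with H > 0: 1.06 - 0.0277P = 0, so P* = 1.06/0.0277 = 38.3.

H* ≈ 295, P* ≈ 38.3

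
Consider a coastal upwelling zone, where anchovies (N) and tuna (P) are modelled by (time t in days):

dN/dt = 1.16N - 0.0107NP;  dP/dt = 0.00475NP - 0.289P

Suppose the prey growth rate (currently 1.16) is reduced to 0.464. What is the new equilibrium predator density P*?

P* ≈ 43.4

At the interior fixed point, setting dN/dt = 0 with N > 0 fixes P* = (prey growth rate)/(NP coefficient) — independent of the other coefficients.
With the change, P* = 0.464/0.0107 = 43.4; it falls from 108.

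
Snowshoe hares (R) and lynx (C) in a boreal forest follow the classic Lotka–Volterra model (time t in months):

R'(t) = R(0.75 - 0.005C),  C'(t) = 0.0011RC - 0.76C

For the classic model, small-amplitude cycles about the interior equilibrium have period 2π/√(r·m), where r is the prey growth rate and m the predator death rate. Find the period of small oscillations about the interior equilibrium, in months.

Here r = 0.75 and m = 0.76, so r·m = 0.57.
ω = √0.57 = 0.755 per month, hence T = 2π/ω ≈ 8.32 months.

T ≈ 8.32 months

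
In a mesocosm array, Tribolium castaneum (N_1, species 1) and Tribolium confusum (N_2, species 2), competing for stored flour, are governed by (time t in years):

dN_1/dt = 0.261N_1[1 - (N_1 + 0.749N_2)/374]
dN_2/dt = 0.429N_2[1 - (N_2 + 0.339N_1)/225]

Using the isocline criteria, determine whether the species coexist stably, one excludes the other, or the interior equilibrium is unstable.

Compare the nullcline intercepts: K1/α12 = 374/0.749 = 499 > K2 = 225; K2/α21 = 225/0.339 = 664 > K1 = 374.
Since both inequalities hold, each species can invade when rare, so the interior equilibrium is stable.

stable coexistence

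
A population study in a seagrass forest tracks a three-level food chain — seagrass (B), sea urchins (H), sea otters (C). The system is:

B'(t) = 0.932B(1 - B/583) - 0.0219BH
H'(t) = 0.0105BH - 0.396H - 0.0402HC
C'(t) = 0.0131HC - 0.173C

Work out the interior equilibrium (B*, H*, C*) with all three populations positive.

From dC/dt = 0: 0.0131H* = 0.173, so H* = 13.2.
From dB/dt = 0: 0.932(1 - B*/583) = 0.0219·13.2, giving B* = 583·(1 - 0.31) = 402.
From dH/dt = 0: 0.0105·402 - 0.396 = 0.0402C*, so C* = 3.83/0.0402 = 95.2.

B* ≈ 402, H* ≈ 13.2, C* ≈ 95.2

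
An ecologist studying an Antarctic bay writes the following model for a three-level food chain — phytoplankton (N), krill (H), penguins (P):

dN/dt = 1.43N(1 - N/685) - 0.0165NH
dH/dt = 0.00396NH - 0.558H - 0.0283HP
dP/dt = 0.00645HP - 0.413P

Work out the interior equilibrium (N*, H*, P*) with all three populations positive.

From dP/dt = 0: 0.00645H* = 0.413, so H* = 64.
From dN/dt = 0: 1.43(1 - N*/685) = 0.0165·64, giving N* = 685·(1 - 0.739) = 179.
From dH/dt = 0: 0.00396·179 - 0.558 = 0.0283P*, so P* = 0.15/0.0283 = 5.32.

N* ≈ 179, H* ≈ 64, P* ≈ 5.32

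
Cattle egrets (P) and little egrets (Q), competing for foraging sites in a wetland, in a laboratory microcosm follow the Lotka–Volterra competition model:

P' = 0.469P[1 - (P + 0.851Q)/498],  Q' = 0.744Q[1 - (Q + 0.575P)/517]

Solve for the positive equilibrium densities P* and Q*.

Setting both brackets to zero gives the nullclines P + 0.851Q = 498 and 0.575P + Q = 517.
Substituting Q = 517 - 0.575P into the first: P(1 - 0.851·0.575) = 498 - 0.851·517.
So P* = 58/0.511 = 114, and then Q* = 517 - 0.575·114 = 452.

P* ≈ 114, Q* ≈ 452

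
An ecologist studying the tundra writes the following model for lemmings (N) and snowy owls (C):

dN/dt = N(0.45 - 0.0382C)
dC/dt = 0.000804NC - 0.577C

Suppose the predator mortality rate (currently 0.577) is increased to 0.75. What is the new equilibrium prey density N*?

At the interior fixed point, setting dC/dt = 0 with C > 0 fixes N* = (predator death rate)/(NC coefficient) — independent of the other coefficients.
With the change, N* = 0.75/0.000804 = 933; it rises from 718.

N* ≈ 933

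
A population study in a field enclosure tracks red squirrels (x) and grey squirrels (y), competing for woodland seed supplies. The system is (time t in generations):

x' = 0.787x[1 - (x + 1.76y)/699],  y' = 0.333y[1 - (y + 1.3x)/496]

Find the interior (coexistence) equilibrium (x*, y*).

x* ≈ 135, y* ≈ 320

Setting both brackets to zero gives the nullclines x + 1.76y = 699 and 1.3x + y = 496.
Substituting y = 496 - 1.3x into the first: x(1 - 1.76·1.3) = 699 - 1.76·496.
So x* = -174/-1.29 = 135, and then y* = 496 - 1.3·135 = 320.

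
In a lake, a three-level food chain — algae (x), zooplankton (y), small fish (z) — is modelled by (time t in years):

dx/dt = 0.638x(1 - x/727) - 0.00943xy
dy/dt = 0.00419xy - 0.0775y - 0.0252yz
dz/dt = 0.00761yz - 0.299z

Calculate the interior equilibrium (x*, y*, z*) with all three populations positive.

From dz/dt = 0: 0.00761y* = 0.299, so y* = 39.3.
From dx/dt = 0: 0.638(1 - x*/727) = 0.00943·39.3, giving x* = 727·(1 - 0.581) = 305.
From dy/dt = 0: 0.00419·305 - 0.0775 = 0.0252z*, so z* = 1.2/0.0252 = 47.6.

x* ≈ 305, y* ≈ 39.3, z* ≈ 47.6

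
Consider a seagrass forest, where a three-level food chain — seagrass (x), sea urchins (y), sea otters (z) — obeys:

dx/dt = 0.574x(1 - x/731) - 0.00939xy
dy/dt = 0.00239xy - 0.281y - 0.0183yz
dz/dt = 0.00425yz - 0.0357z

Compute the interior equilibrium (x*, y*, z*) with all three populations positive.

From dz/dt = 0: 0.00425y* = 0.0357, so y* = 8.4.
From dx/dt = 0: 0.574(1 - x*/731) = 0.00939·8.4, giving x* = 731·(1 - 0.137) = 631.
From dy/dt = 0: 0.00239·631 - 0.281 = 0.0183z*, so z* = 1.23/0.0183 = 67.

x* ≈ 631, y* ≈ 8.4, z* ≈ 67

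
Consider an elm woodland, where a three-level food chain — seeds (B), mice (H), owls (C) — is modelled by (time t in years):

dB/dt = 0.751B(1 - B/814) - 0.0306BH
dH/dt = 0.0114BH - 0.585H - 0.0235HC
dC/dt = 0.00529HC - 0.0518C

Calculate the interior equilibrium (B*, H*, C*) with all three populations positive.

From dC/dt = 0: 0.00529H* = 0.0518, so H* = 9.79.
From dB/dt = 0: 0.751(1 - B*/814) = 0.0306·9.79, giving B* = 814·(1 - 0.399) = 489.
From dH/dt = 0: 0.0114·489 - 0.585 = 0.0235C*, so C* = 4.99/0.0235 = 212.

B* ≈ 489, H* ≈ 9.79, C* ≈ 212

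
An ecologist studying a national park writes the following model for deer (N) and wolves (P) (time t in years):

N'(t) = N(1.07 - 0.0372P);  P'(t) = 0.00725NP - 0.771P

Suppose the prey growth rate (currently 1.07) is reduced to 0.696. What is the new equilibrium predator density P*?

At the interior fixed point, setting dN/dt = 0 with N > 0 fixes P* = (prey growth rate)/(NP coefficient) — independent of the other coefficients.
With the change, P* = 0.696/0.0372 = 18.7; it falls from 28.8.

P* ≈ 18.7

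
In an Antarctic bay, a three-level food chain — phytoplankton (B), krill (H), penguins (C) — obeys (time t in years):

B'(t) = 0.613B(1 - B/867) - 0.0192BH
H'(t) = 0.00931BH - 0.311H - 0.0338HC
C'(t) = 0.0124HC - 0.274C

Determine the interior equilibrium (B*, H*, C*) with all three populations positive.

From dC/dt = 0: 0.0124H* = 0.274, so H* = 22.1.
From dB/dt = 0: 0.613(1 - B*/867) = 0.0192·22.1, giving B* = 867·(1 - 0.692) = 267.
From dH/dt = 0: 0.00931·267 - 0.311 = 0.0338C*, so C* = 2.17/0.0338 = 64.3.

B* ≈ 267, H* ≈ 22.1, C* ≈ 64.3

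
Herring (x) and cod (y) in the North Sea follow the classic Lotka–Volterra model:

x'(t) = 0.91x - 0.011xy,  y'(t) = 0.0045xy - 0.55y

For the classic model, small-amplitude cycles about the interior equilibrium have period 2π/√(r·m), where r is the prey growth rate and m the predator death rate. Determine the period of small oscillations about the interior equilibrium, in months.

T ≈ 8.88 months

Here r = 0.91 and m = 0.55, so r·m = 0.501.
ω = √0.501 = 0.707 per month, hence T = 2π/ω ≈ 8.88 months.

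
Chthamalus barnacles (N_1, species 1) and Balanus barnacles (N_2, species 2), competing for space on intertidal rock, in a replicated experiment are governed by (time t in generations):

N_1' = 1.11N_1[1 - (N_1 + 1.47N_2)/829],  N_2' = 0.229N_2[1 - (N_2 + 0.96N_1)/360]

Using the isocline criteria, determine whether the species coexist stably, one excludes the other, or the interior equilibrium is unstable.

Compare the nullcline intercepts: K1/α12 = 829/1.47 = 564 > K2 = 360; K2/α21 = 360/0.96 = 375 < K1 = 829.
Since the inequalities point opposite ways, species 1 can invade but species 2 cannot.

species 1 excludes species 2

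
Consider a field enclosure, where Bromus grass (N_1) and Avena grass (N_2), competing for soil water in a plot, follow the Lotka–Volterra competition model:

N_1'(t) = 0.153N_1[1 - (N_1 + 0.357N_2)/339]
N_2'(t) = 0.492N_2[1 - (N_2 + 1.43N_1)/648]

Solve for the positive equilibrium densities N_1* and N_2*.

N_1* ≈ 220, N_2* ≈ 333

Setting both brackets to zero gives the nullclines N_1 + 0.357N_2 = 339 and 1.43N_1 + N_2 = 648.
Substituting N_2 = 648 - 1.43N_1 into the first: N_1(1 - 0.357·1.43) = 339 - 0.357·648.
So N_1* = 108/0.489 = 220, and then N_2* = 648 - 1.43·220 = 333.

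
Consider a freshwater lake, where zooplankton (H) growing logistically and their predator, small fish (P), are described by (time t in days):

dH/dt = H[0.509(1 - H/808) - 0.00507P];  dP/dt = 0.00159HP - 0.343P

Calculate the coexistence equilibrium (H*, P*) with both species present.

From dP/dt = 0 with P > 0: 0.00159H* = 0.343, so H* = 216.
Substitute into dH/dt = 0: 0.509(1 - 216/808) = 0.00507P*.
The bracket is 0.733, giving P* = 0.373/0.00507 = 73.6.

H* ≈ 216, P* ≈ 73.6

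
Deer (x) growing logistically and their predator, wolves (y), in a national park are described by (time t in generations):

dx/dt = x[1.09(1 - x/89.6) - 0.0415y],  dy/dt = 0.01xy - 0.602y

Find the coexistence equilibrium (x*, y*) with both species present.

From dy/dt = 0 with y > 0: 0.01x* = 0.602, so x* = 60.2.
Substitute into dx/dt = 0: 1.09(1 - 60.2/89.6) = 0.0415y*.
The bracket is 0.328, giving y* = 0.358/0.0415 = 8.62.

x* ≈ 60.2, y* ≈ 8.62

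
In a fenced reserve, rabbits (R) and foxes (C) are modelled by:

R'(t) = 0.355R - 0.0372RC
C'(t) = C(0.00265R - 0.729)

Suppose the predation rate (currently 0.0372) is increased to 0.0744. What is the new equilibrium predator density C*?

At the interior fixed point, setting dR/dt = 0 with R > 0 fixes C* = (prey growth rate)/(RC coefficient) — independent of the other coefficients.
With the change, C* = 0.355/0.0744 = 4.77; it falls from 9.54.

C* ≈ 4.77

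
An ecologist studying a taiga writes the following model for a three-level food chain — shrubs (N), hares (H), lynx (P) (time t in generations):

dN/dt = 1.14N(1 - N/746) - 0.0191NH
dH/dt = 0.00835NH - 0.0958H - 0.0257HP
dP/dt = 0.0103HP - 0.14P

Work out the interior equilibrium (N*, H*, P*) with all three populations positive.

From dP/dt = 0: 0.0103H* = 0.14, so H* = 13.6.
From dN/dt = 0: 1.14(1 - N*/746) = 0.0191·13.6, giving N* = 746·(1 - 0.228) = 576.
From dH/dt = 0: 0.00835·576 - 0.0958 = 0.0257P*, so P* = 4.71/0.0257 = 183.

N* ≈ 576, H* ≈ 13.6, P* ≈ 183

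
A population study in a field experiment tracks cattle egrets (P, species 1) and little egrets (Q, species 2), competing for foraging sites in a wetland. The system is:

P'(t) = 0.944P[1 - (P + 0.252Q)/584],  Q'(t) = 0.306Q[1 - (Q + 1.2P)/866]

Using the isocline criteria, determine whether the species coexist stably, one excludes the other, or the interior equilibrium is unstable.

Compare the nullcline intercepts: K1/α12 = 584/0.252 = 2320 > K2 = 866; K2/α21 = 866/1.2 = 722 > K1 = 584.
Since both inequalities hold, each species can invade when rare, so the interior equilibrium is stable.

stable coexistence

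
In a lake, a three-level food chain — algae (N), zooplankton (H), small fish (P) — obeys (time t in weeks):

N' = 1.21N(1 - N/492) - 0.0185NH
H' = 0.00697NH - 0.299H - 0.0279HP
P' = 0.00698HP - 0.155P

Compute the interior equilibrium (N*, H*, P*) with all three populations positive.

N* ≈ 325, H* ≈ 22.2, P* ≈ 70.5

From dP/dt = 0: 0.00698H* = 0.155, so H* = 22.2.
From dN/dt = 0: 1.21(1 - N*/492) = 0.0185·22.2, giving N* = 492·(1 - 0.34) = 325.
From dH/dt = 0: 0.00697·325 - 0.299 = 0.0279P*, so P* = 1.97/0.0279 = 70.5.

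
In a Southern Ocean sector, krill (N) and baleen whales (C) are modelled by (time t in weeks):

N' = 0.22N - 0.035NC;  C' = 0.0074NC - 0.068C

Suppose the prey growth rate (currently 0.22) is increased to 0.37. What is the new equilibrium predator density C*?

C* ≈ 10.6

At the interior fixed point, setting dN/dt = 0 with N > 0 fixes C* = (prey growth rate)/(NC coefficient) — independent of the other coefficients.
With the change, C* = 0.37/0.035 = 10.6; it rises from 6.29.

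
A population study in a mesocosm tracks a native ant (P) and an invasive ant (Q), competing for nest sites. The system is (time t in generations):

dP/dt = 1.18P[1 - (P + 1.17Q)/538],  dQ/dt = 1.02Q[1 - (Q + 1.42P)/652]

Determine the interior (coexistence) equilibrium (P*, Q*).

P* ≈ 340, Q* ≈ 169

Setting both brackets to zero gives the nullclines P + 1.17Q = 538 and 1.42P + Q = 652.
Substituting Q = 652 - 1.42P into the first: P(1 - 1.17·1.42) = 538 - 1.17·652.
So P* = -225/-0.661 = 340, and then Q* = 652 - 1.42·340 = 169.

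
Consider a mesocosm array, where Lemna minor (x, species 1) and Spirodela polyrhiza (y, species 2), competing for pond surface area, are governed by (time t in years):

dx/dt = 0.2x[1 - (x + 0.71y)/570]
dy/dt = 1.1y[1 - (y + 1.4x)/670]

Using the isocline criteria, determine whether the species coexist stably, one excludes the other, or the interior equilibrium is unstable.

species 1 excludes species 2

Compare the nullcline intercepts: K1/α12 = 570/0.71 = 803 > K2 = 670; K2/α21 = 670/1.4 = 479 < K1 = 570.
Since the inequalities point opposite ways, species 1 can invade but species 2 cannot.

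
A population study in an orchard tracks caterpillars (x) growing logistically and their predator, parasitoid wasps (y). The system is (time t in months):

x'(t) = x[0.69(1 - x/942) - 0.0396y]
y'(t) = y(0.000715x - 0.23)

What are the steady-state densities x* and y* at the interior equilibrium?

From dy/dt = 0 with y > 0: 0.000715x* = 0.23, so x* = 322.
Substitute into dx/dt = 0: 0.69(1 - 322/942) = 0.0396y*.
The bracket is 0.659, giving y* = 0.454/0.0396 = 11.5.

x* ≈ 322, y* ≈ 11.5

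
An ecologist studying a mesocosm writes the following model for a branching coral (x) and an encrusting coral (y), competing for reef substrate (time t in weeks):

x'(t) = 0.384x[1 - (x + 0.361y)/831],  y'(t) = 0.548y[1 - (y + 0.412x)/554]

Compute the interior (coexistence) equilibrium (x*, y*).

Setting both brackets to zero gives the nullclines x + 0.361y = 831 and 0.412x + y = 554.
Substituting y = 554 - 0.412x into the first: x(1 - 0.361·0.412) = 831 - 0.361·554.
So x* = 631/0.851 = 741, and then y* = 554 - 0.412·741 = 249.

x* ≈ 741, y* ≈ 249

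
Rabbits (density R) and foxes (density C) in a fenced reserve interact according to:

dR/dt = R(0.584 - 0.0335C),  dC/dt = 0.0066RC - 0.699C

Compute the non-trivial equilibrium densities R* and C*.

Set dC/dt = 0 with C > 0: 0.0066R - 0.699 = 0, so R* = 0.699/0.0066 = 106.
Set dR/dt = 0 with R > 0: 0.584 - 0.0335C = 0, so C* = 0.584/0.0335 = 17.4.

R* ≈ 106, C* ≈ 17.4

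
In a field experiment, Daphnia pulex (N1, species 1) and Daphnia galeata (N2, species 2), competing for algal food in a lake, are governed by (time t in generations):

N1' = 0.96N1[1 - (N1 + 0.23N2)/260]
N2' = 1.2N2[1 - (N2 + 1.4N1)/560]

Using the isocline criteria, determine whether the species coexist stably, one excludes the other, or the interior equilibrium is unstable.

stable coexistence

Compare the nullcline intercepts: K1/α12 = 260/0.23 = 1130 > K2 = 560; K2/α21 = 560/1.4 = 400 > K1 = 260.
Since both inequalities hold, each species can invade when rare, so the interior equilibrium is stable.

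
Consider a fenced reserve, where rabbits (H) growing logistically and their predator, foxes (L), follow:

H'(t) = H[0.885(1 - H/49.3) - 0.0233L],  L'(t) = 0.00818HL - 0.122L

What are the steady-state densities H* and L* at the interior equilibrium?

H* ≈ 14.9, L* ≈ 26.5

From dL/dt = 0 with L > 0: 0.00818H* = 0.122, so H* = 14.9.
Substitute into dH/dt = 0: 0.885(1 - 14.9/49.3) = 0.0233L*.
The bracket is 0.697, giving L* = 0.617/0.0233 = 26.5.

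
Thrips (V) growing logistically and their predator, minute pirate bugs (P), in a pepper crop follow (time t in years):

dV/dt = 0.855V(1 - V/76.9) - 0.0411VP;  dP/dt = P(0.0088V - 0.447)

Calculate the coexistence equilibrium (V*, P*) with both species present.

V* ≈ 50.8, P* ≈ 7.06

From dP/dt = 0 with P > 0: 0.0088V* = 0.447, so V* = 50.8.
Substitute into dV/dt = 0: 0.855(1 - 50.8/76.9) = 0.0411P*.
The bracket is 0.339, giving P* = 0.29/0.0411 = 7.06.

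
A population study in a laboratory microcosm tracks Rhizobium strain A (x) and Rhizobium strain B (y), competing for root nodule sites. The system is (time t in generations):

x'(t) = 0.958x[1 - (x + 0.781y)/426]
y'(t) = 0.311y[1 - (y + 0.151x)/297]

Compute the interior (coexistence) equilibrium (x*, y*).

Setting both brackets to zero gives the nullclines x + 0.781y = 426 and 0.151x + y = 297.
Substituting y = 297 - 0.151x into the first: x(1 - 0.781·0.151) = 426 - 0.781·297.
So x* = 194/0.882 = 220, and then y* = 297 - 0.151·220 = 264.

x* ≈ 220, y* ≈ 264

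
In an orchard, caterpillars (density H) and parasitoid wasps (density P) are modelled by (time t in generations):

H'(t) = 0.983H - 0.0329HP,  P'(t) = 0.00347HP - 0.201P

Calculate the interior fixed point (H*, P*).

Set dP/dt = 0 with P > 0: 0.00347H - 0.201 = 0, so H* = 0.201/0.00347 = 57.9.
Set dH/dt = 0 with H > 0: 0.983 - 0.0329P = 0, so P* = 0.983/0.0329 = 29.9.

H* ≈ 57.9, P* ≈ 29.9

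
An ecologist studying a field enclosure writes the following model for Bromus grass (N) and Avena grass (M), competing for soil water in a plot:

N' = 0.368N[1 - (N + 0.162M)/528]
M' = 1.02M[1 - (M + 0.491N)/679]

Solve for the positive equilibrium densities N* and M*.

Setting both brackets to zero gives the nullclines N + 0.162M = 528 and 0.491N + M = 679.
Substituting M = 679 - 0.491N into the first: N(1 - 0.162·0.491) = 528 - 0.162·679.
So N* = 418/0.92 = 454, and then M* = 679 - 0.491·454 = 456.

N* ≈ 454, M* ≈ 456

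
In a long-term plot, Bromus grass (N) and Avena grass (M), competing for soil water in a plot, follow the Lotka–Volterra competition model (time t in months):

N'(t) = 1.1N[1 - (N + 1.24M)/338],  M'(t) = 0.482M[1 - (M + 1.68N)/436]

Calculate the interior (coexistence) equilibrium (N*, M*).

N* ≈ 187, M* ≈ 122

Setting both brackets to zero gives the nullclines N + 1.24M = 338 and 1.68N + M = 436.
Substituting M = 436 - 1.68N into the first: N(1 - 1.24·1.68) = 338 - 1.24·436.
So N* = -203/-1.08 = 187, and then M* = 436 - 1.68·187 = 122.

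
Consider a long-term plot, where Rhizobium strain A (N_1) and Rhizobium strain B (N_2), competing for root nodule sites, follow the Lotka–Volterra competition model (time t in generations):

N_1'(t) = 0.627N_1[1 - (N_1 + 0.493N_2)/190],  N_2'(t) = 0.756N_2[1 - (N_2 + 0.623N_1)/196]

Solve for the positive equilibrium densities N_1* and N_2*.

N_1* ≈ 135, N_2* ≈ 112

Setting both brackets to zero gives the nullclines N_1 + 0.493N_2 = 190 and 0.623N_1 + N_2 = 196.
Substituting N_2 = 196 - 0.623N_1 into the first: N_1(1 - 0.493·0.623) = 190 - 0.493·196.
So N_1* = 93.4/0.693 = 135, and then N_2* = 196 - 0.623·135 = 112.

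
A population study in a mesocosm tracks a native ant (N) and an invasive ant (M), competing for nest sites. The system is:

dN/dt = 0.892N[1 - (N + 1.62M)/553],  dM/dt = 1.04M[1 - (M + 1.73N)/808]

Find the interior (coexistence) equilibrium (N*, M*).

Setting both brackets to zero gives the nullclines N + 1.62M = 553 and 1.73N + M = 808.
Substituting M = 808 - 1.73N into the first: N(1 - 1.62·1.73) = 553 - 1.62·808.
So N* = -756/-1.8 = 419, and then M* = 808 - 1.73·419 = 82.5.

N* ≈ 419, M* ≈ 82.5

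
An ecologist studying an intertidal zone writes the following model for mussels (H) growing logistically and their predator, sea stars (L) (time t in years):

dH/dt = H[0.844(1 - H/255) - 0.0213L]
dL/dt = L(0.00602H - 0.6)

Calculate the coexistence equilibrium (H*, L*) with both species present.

From dL/dt = 0 with L > 0: 0.00602H* = 0.6, so H* = 99.7.
Substitute into dH/dt = 0: 0.844(1 - 99.7/255) = 0.0213L*.
The bracket is 0.609, giving L* = 0.514/0.0213 = 24.1.

H* ≈ 99.7, L* ≈ 24.1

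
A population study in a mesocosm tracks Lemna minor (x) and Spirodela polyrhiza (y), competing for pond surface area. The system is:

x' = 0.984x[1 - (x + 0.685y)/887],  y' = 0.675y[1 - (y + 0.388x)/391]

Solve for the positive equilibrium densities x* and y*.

Setting both brackets to zero gives the nullclines x + 0.685y = 887 and 0.388x + y = 391.
Substituting y = 391 - 0.388x into the first: x(1 - 0.685·0.388) = 887 - 0.685·391.
So x* = 619/0.734 = 843, and then y* = 391 - 0.388·843 = 63.8.

x* ≈ 843, y* ≈ 63.8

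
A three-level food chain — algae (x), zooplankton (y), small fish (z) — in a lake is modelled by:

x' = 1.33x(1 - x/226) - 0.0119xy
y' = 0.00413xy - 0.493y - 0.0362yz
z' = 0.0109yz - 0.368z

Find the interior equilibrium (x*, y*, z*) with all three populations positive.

x* ≈ 158, y* ≈ 33.8, z* ≈ 4.38

From dz/dt = 0: 0.0109y* = 0.368, so y* = 33.8.
From dx/dt = 0: 1.33(1 - x*/226) = 0.0119·33.8, giving x* = 226·(1 - 0.302) = 158.
From dy/dt = 0: 0.00413·158 - 0.493 = 0.0362z*, so z* = 0.158/0.0362 = 4.38.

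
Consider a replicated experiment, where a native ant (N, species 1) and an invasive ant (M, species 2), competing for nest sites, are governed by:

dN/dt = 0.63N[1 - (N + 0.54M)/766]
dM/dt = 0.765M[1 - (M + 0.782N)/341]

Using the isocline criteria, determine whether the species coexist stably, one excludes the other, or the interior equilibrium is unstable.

species 1 excludes species 2

Compare the nullcline intercepts: K1/α12 = 766/0.54 = 1420 > K2 = 341; K2/α21 = 341/0.782 = 436 < K1 = 766.
Since the inequalities point opposite ways, species 1 can invade but species 2 cannot.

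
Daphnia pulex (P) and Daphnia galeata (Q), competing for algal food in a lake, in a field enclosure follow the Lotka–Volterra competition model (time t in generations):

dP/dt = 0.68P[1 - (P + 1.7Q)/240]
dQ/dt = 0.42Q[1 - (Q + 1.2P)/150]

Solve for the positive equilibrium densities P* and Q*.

P* ≈ 14.4, Q* ≈ 133

Setting both brackets to zero gives the nullclines P + 1.7Q = 240 and 1.2P + Q = 150.
Substituting Q = 150 - 1.2P into the first: P(1 - 1.7·1.2) = 240 - 1.7·150.
So P* = -15/-1.04 = 14.4, and then Q* = 150 - 1.2·14.4 = 133.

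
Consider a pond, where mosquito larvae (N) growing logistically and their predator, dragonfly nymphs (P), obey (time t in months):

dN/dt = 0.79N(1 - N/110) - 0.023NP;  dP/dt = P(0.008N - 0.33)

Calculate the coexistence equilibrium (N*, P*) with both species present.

From dP/dt = 0 with P > 0: 0.008N* = 0.33, so N* = 41.2.
Substitute into dN/dt = 0: 0.79(1 - 41.2/110) = 0.023P*.
The bracket is 0.625, giving P* = 0.494/0.023 = 21.5.

N* ≈ 41.2, P* ≈ 21.5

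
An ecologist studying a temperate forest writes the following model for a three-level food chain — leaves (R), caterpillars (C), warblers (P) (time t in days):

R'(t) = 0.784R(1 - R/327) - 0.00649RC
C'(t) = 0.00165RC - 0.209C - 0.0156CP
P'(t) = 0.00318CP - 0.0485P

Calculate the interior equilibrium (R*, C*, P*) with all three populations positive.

R* ≈ 286, C* ≈ 15.3, P* ≈ 16.8

From dP/dt = 0: 0.00318C* = 0.0485, so C* = 15.3.
From dR/dt = 0: 0.784(1 - R*/327) = 0.00649·15.3, giving R* = 327·(1 - 0.126) = 286.
From dC/dt = 0: 0.00165·286 - 0.209 = 0.0156P*, so P* = 0.262/0.0156 = 16.8.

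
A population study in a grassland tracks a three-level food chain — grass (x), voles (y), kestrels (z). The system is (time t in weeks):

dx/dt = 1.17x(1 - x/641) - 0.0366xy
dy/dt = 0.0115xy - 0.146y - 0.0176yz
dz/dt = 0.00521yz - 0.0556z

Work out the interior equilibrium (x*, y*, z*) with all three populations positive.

From dz/dt = 0: 0.00521y* = 0.0556, so y* = 10.7.
From dx/dt = 0: 1.17(1 - x*/641) = 0.0366·10.7, giving x* = 641·(1 - 0.334) = 427.
From dy/dt = 0: 0.0115·427 - 0.146 = 0.0176z*, so z* = 4.76/0.0176 = 271.

x* ≈ 427, y* ≈ 10.7, z* ≈ 271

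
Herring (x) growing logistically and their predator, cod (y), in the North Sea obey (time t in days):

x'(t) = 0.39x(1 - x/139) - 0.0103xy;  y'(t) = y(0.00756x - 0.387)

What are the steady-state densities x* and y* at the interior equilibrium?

x* ≈ 51.2, y* ≈ 23.9

From dy/dt = 0 with y > 0: 0.00756x* = 0.387, so x* = 51.2.
Substitute into dx/dt = 0: 0.39(1 - 51.2/139) = 0.0103y*.
The bracket is 0.632, giving y* = 0.246/0.0103 = 23.9.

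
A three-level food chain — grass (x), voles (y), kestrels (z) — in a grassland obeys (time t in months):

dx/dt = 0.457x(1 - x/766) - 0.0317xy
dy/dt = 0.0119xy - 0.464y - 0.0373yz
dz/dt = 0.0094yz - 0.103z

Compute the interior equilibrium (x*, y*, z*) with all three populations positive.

x* ≈ 184, y* ≈ 11, z* ≈ 46.2

From dz/dt = 0: 0.0094y* = 0.103, so y* = 11.
From dx/dt = 0: 0.457(1 - x*/766) = 0.0317·11, giving x* = 766·(1 - 0.76) = 184.
From dy/dt = 0: 0.0119·184 - 0.464 = 0.0373z*, so z* = 1.72/0.0373 = 46.2.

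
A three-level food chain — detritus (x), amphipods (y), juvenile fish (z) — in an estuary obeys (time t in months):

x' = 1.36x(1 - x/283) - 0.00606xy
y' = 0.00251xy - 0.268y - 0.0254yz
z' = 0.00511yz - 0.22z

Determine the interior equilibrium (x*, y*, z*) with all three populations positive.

From dz/dt = 0: 0.00511y* = 0.22, so y* = 43.1.
From dx/dt = 0: 1.36(1 - x*/283) = 0.00606·43.1, giving x* = 283·(1 - 0.192) = 229.
From dy/dt = 0: 0.00251·229 - 0.268 = 0.0254z*, so z* = 0.306/0.0254 = 12.

x* ≈ 229, y* ≈ 43.1, z* ≈ 12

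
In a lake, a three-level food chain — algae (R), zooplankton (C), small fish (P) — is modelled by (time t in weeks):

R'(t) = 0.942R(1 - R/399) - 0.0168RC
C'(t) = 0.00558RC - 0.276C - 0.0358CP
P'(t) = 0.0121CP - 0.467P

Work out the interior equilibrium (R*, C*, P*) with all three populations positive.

From dP/dt = 0: 0.0121C* = 0.467, so C* = 38.6.
From dR/dt = 0: 0.942(1 - R*/399) = 0.0168·38.6, giving R* = 399·(1 - 0.688) = 124.
From dC/dt = 0: 0.00558·124 - 0.276 = 0.0358P*, so P* = 0.418/0.0358 = 11.7.

R* ≈ 124, C* ≈ 38.6, P* ≈ 11.7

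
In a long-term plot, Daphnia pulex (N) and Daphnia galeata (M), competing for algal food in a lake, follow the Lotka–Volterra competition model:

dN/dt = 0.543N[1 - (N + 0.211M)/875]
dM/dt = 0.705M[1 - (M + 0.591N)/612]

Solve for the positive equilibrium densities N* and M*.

N* ≈ 852, M* ≈ 108

Setting both brackets to zero gives the nullclines N + 0.211M = 875 and 0.591N + M = 612.
Substituting M = 612 - 0.591N into the first: N(1 - 0.211·0.591) = 875 - 0.211·612.
So N* = 746/0.875 = 852, and then M* = 612 - 0.591·852 = 108.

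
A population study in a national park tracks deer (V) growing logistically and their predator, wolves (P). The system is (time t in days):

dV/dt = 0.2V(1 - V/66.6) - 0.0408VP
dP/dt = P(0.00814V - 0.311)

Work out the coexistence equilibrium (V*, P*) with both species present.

From dP/dt = 0 with P > 0: 0.00814V* = 0.311, so V* = 38.2.
Substitute into dV/dt = 0: 0.2(1 - 38.2/66.6) = 0.0408P*.
The bracket is 0.426, giving P* = 0.0853/0.0408 = 2.09.

V* ≈ 38.2, P* ≈ 2.09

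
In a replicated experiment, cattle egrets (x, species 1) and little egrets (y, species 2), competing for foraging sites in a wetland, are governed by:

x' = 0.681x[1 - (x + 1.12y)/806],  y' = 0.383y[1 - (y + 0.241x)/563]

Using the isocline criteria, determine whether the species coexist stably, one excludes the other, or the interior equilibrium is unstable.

stable coexistence

Compare the nullcline intercepts: K1/α12 = 806/1.12 = 720 > K2 = 563; K2/α21 = 563/0.241 = 2340 > K1 = 806.
Since both inequalities hold, each species can invade when rare, so the interior equilibrium is stable.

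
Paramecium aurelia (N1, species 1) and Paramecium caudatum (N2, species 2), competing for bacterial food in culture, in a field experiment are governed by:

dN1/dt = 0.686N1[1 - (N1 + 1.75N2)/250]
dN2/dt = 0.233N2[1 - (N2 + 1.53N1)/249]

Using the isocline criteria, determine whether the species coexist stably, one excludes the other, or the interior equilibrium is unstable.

Compare the nullcline intercepts: K1/α12 = 250/1.75 = 143 < K2 = 249; K2/α21 = 249/1.53 = 163 < K1 = 250.
Since both are reversed, neither can invade when rare; the interior point is a saddle.

unstable coexistence (outcome depends on initial conditions)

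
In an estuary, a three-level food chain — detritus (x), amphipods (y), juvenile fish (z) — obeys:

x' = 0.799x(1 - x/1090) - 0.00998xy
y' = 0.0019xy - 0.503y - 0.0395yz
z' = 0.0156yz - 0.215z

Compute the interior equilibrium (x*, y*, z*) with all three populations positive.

x* ≈ 902, y* ≈ 13.8, z* ≈ 30.7

From dz/dt = 0: 0.0156y* = 0.215, so y* = 13.8.
From dx/dt = 0: 0.799(1 - x*/1090) = 0.00998·13.8, giving x* = 1090·(1 - 0.172) = 902.
From dy/dt = 0: 0.0019·902 - 0.503 = 0.0395z*, so z* = 1.21/0.0395 = 30.7.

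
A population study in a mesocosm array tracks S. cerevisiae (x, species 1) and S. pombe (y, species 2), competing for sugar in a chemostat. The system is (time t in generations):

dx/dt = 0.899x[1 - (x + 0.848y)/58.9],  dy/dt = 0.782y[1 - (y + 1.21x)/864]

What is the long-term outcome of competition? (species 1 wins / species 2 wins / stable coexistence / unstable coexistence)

species 2 excludes species 1

Compare the nullcline intercepts: K1/α12 = 58.9/0.848 = 69.5 < K2 = 864; K2/α21 = 864/1.21 = 714 > K1 = 58.9.
Since the inequalities point opposite ways, species 2 can invade but species 1 cannot.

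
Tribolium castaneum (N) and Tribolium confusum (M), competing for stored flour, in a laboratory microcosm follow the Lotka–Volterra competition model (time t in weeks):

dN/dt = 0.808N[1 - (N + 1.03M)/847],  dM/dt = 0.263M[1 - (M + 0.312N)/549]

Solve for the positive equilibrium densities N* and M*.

N* ≈ 415, M* ≈ 420

Setting both brackets to zero gives the nullclines N + 1.03M = 847 and 0.312N + M = 549.
Substituting M = 549 - 0.312N into the first: N(1 - 1.03·0.312) = 847 - 1.03·549.
So N* = 282/0.679 = 415, and then M* = 549 - 0.312·415 = 420.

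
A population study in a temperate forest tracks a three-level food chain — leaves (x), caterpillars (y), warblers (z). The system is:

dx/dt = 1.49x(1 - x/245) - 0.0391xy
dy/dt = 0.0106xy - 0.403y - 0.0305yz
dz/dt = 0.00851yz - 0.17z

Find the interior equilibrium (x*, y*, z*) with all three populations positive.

x* ≈ 117, y* ≈ 20, z* ≈ 27.3

From dz/dt = 0: 0.00851y* = 0.17, so y* = 20.
From dx/dt = 0: 1.49(1 - x*/245) = 0.0391·20, giving x* = 245·(1 - 0.524) = 117.
From dy/dt = 0: 0.0106·117 - 0.403 = 0.0305z*, so z* = 0.833/0.0305 = 27.3.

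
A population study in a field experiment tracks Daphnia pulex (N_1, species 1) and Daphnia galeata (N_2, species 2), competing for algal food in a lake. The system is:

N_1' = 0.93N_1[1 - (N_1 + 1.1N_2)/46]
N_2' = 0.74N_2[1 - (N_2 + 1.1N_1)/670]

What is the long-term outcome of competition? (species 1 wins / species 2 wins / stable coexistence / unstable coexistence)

Compare the nullcline intercepts: K1/α12 = 46/1.1 = 41.8 < K2 = 670; K2/α21 = 670/1.1 = 609 > K1 = 46.
Since the inequalities point opposite ways, species 2 can invade but species 1 cannot.

species 2 excludes species 1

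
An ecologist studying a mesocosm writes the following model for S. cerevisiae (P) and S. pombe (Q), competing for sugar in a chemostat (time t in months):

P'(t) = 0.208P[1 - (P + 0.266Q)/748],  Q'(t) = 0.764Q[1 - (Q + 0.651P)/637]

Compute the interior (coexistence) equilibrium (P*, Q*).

P* ≈ 700, Q* ≈ 181

Setting both brackets to zero gives the nullclines P + 0.266Q = 748 and 0.651P + Q = 637.
Substituting Q = 637 - 0.651P into the first: P(1 - 0.266·0.651) = 748 - 0.266·637.
So P* = 579/0.827 = 700, and then Q* = 637 - 0.651·700 = 181.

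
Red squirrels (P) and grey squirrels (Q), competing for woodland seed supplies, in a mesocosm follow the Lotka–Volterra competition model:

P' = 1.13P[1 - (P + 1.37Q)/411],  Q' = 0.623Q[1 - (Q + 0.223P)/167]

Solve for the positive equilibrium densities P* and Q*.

P* ≈ 262, Q* ≈ 108

Setting both brackets to zero gives the nullclines P + 1.37Q = 411 and 0.223P + Q = 167.
Substituting Q = 167 - 0.223P into the first: P(1 - 1.37·0.223) = 411 - 1.37·167.
So P* = 182/0.694 = 262, and then Q* = 167 - 0.223·262 = 108.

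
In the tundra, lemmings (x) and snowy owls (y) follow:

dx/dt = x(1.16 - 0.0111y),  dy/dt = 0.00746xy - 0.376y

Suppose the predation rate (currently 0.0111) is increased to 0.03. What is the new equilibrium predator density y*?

y* ≈ 38.7

At the interior fixed point, setting dx/dt = 0 with x > 0 fixes y* = (prey growth rate)/(xy coefficient) — independent of the other coefficients.
With the change, y* = 1.16/0.03 = 38.7; it falls from 105.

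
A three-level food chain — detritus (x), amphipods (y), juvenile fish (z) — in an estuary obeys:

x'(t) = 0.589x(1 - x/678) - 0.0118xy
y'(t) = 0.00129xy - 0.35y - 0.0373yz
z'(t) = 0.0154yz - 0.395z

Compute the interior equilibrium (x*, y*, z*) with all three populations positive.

From dz/dt = 0: 0.0154y* = 0.395, so y* = 25.6.
From dx/dt = 0: 0.589(1 - x*/678) = 0.0118·25.6, giving x* = 678·(1 - 0.514) = 330.
From dy/dt = 0: 0.00129·330 - 0.35 = 0.0373z*, so z* = 0.0752/0.0373 = 2.02.

x* ≈ 330, y* ≈ 25.6, z* ≈ 2.02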